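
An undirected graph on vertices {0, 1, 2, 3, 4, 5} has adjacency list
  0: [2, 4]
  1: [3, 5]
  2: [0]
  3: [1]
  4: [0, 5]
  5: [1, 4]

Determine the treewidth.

A width-1 tree decomposition is:
Bags: B1 = {4, 5}  B2 = {0, 4}  B3 = {0, 2}  B4 = {1, 5}  B5 = {1, 3}
Tree: B1–B2, B2–B3, B1–B4, B4–B5
The largest bag has 2 vertices, giving width 1; this decomposition certifies tw(G) ≤ 1. G has an edge, so its treewidth is at least 1. Combining the bounds, tw(G) = 1.

1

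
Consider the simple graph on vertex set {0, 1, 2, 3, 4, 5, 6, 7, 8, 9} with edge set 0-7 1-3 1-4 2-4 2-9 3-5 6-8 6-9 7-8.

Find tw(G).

A width-1 tree decomposition is:
Bags: B1 = {3, 5}  B2 = {1, 3}  B3 = {1, 4}  B4 = {2, 4}  B5 = {2, 9}  B6 = {6, 9}  B7 = {6, 8}  B8 = {7, 8}  B9 = {0, 7}
Tree: B1–B2, B2–B3, B3–B4, B4–B5, B5–B6, B6–B7, B7–B8, B8–B9
Each bag holds 2 vertices, so the decomposition has width 1, which upper-bounds the treewidth. Since G has at least one edge (e.g. 5–3), it is not an edgeless graph, so tw(G) ≥ 1. The upper and lower bounds meet at 1, so that is the treewidth.

1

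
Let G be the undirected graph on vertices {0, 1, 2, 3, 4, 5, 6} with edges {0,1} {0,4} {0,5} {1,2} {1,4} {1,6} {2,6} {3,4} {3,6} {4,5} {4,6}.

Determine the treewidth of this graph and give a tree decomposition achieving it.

Every bag has size at most 3, so the width is 3 − 1 = 2 and tw(G) ≤ 2. For the lower bound, the 3 vertices {1, 2, 6} are pairwise adjacent, and any tree decomposition puts a clique entirely inside one bag — forcing width ≥ 2. The upper and lower bounds meet at 2, so that is the treewidth.

Treewidth 2.
One optimal decomposition is:
Bags: B1 = {3, 4, 6}  B2 = {1, 4, 6}  B3 = {0, 1, 4}  B4 = {1, 2, 6}  B5 = {0, 4, 5}
Tree: B1–B2, B2–B3, B2–B4, B3–B5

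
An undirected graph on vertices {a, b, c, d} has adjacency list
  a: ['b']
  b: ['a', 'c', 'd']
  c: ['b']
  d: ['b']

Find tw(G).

A width-1 tree decomposition is:
Bags: B1 = {a, b}  B2 = {b, d}  B3 = {b, c}
Tree: B1–B2, B2–B3
Each bag holds 2 vertices, so the decomposition has width 1, which upper-bounds the treewidth. G has an edge, so its treewidth is at least 1. The upper and lower bounds meet at 1, so that is the treewidth.

1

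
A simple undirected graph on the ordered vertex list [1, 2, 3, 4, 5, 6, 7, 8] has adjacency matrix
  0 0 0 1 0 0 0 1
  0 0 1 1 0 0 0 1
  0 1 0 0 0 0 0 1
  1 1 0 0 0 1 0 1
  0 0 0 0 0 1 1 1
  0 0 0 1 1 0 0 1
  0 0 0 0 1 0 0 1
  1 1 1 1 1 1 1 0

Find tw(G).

A width-2 tree decomposition is:
Bags: B1 = {2, 4, 8}  B2 = {1, 4, 8}  B3 = {4, 6, 8}  B4 = {2, 3, 8}  B5 = {5, 6, 8}  B6 = {5, 7, 8}
Tree: B1–B2, B1–B3, B1–B4, B3–B5, B5–B6
Every bag has size at most 3, so the width is 3 − 1 = 2 and tw(G) ≤ 2. On the other hand G contains the 3-clique {2, 3, 8}. A clique must lie in a single bag of any decomposition, so no decomposition can have width below 2. The upper and lower bounds meet at 2, so that is the treewidth.

2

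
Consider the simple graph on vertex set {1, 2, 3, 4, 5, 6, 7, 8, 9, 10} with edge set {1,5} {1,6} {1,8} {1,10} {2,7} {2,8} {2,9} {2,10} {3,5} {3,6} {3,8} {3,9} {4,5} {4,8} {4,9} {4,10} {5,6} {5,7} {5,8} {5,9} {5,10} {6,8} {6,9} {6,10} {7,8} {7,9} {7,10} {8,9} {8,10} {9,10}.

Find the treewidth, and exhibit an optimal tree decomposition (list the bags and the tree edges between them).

The largest bag has 5 vertices, giving width 4; this decomposition certifies tw(G) ≤ 4. For the lower bound, the 5 vertices {2, 7, 8, 9, 10} are pairwise adjacent, and any tree decomposition puts a clique entirely inside one bag — forcing width ≥ 4. The upper and lower bounds meet at 4, so that is the treewidth.

Treewidth 4.
Bags: B1 = {5, 6, 8, 9, 10}  B2 = {3, 5, 6, 8, 9}  B3 = {5, 7, 8, 9, 10}  B4 = {4, 5, 8, 9, 10}  B5 = {2, 7, 8, 9, 10}  B6 = {1, 5, 6, 8, 10}
Tree: B1–B2, B1–B3, B3–B4, B3–B5, B1–B6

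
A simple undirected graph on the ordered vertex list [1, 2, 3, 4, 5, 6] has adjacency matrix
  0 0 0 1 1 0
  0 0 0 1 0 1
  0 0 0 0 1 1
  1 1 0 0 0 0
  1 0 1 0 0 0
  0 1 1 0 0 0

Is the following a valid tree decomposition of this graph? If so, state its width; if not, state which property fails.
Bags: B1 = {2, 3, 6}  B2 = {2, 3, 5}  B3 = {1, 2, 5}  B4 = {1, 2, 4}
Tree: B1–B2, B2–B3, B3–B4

Checking the three conditions: (i) the bags cover all of {1, 2, 3, 4, 5, 6}; (ii) for each edge, some bag contains both endpoints; (iii) the bags containing any fixed vertex form a subtree. All hold, so the decomposition is valid with width 3 − 1 = 2.

Yes; width 2.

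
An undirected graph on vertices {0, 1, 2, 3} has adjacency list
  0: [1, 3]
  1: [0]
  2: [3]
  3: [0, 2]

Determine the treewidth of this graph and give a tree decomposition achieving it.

The largest bag has 2 vertices, giving width 1; this decomposition certifies tw(G) ≤ 1. Any graph with an edge has treewidth ≥ 1, and G has the edge 0–3. Hence tw(G) = 1 exactly.

Treewidth 1.
One optimal decomposition is:
Bags: B1 = {0, 3}  B2 = {2, 3}  B3 = {0, 1}
Tree: B1–B2, B1–B3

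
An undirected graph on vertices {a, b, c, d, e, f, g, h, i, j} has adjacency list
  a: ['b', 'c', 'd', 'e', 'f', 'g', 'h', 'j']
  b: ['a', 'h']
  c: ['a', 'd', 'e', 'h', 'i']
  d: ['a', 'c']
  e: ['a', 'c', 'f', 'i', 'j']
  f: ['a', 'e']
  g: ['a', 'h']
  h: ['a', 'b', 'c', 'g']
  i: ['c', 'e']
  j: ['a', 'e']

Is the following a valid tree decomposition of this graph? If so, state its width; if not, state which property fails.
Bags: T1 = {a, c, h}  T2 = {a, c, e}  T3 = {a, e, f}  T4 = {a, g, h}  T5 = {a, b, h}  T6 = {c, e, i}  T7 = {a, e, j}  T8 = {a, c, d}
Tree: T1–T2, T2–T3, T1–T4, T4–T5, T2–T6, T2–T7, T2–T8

Yes; width 2.

Checking the three conditions: (i) the bags cover all of {a, b, c, d, e, f, g, h, i, j}; (ii) for each edge, some bag contains both endpoints; (iii) the bags containing any fixed vertex form a subtree. All hold, so the decomposition is valid with width 3 − 1 = 2.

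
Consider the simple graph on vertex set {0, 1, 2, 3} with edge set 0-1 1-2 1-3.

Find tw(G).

A width-1 tree decomposition is:
Bags: B1 = {0, 1}  B2 = {1, 3}  B3 = {1, 2}
Tree: B1–B2, B1–B3
The largest bag has 2 vertices, giving width 1; this decomposition certifies tw(G) ≤ 1. G has an edge, so its treewidth is at least 1. Hence tw(G) = 1 exactly.

1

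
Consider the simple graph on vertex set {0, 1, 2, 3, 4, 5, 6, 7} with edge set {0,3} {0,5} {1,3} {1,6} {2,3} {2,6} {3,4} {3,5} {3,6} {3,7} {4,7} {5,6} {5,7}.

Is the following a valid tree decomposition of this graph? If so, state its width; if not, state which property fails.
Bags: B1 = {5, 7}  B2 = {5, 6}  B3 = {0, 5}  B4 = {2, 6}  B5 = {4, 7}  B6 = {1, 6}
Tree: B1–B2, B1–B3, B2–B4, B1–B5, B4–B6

A tree decomposition must satisfy three properties: every vertex lies in some bag; for every edge, both endpoints lie together in some bag; and for every vertex, the bags containing it form a connected subtree. Here vertex 3 appears in no bag, so the decomposition is invalid.

No — vertex 3 appears in no bag.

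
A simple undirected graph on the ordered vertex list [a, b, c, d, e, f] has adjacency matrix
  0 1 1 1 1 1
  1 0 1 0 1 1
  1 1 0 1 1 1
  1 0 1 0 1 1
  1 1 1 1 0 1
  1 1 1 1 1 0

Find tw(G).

4

A width-4 tree decomposition is:
Bags: B1 = {a, c, d, e, f}  B2 = {a, b, c, e, f}
Tree: B1–B2
The largest bag has 5 vertices, giving width 4; this decomposition certifies tw(G) ≤ 4. Conversely, {a, c, d, e, f} is a clique of size 5, and the vertices of any clique must share a bag in every tree decomposition; so some bag has ≥ 5 vertices and tw(G) ≥ 4. The upper and lower bounds meet at 4, so that is the treewidth.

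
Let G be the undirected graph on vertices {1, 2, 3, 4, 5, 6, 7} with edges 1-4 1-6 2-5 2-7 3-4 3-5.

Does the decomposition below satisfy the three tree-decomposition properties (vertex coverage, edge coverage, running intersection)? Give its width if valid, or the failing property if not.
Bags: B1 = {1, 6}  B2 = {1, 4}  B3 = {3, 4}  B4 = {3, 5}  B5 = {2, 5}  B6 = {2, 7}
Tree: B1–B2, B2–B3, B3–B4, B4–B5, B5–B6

Every vertex of G appears in some bag (union = {1, 2, 3, 4, 5, 6, 7}); every edge is covered by a bag; and for each vertex v the set of bags containing v is connected in the bag tree. The decomposition is therefore valid. The largest bag has 2 vertices, so the width is 1.

Yes; width 1.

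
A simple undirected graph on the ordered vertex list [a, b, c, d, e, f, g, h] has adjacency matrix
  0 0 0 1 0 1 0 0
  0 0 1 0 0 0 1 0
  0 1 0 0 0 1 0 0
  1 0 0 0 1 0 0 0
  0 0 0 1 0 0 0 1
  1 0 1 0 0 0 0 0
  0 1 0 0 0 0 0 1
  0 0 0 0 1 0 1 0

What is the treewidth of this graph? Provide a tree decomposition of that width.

The largest bag has 3 vertices, giving width 2; this decomposition certifies tw(G) ≤ 2. The edges b–g–h–e–d–a–f–c–b form a cycle, so G is not a tree and its treewidth is at least 2. Combining the bounds, tw(G) = 2.

Treewidth 2.
One such decomposition:
Bags: B1 = {b, g, h}  B2 = {b, e, h}  B3 = {b, d, e}  B4 = {a, b, d}  B5 = {a, b, f}  B6 = {b, c, f}
Tree: B1–B2, B2–B3, B3–B4, B4–B5, B5–B6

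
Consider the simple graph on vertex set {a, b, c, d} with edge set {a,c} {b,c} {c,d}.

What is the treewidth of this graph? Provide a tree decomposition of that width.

Treewidth 1.
Bags: B1 = {a, c}  B2 = {b, c}  B3 = {c, d}
Tree: B1–B2, B2–B3

Each bag holds 2 vertices, so the decomposition has width 1, which upper-bounds the treewidth. G has an edge, so its treewidth is at least 1. Therefore the treewidth is 1.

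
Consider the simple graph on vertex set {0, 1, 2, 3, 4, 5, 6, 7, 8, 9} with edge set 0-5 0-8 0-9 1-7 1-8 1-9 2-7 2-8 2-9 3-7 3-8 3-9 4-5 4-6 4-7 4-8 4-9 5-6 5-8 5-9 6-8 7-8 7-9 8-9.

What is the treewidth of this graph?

3

A width-3 tree decomposition is:
Bags: B1 = {4, 5, 8, 9}  B2 = {4, 7, 8, 9}  B3 = {2, 7, 8, 9}  B4 = {4, 5, 6, 8}  B5 = {3, 7, 8, 9}  B6 = {0, 5, 8, 9}  B7 = {1, 7, 8, 9}
Tree: B1–B2, B2–B3, B1–B4, B3–B5, B1–B6, B5–B7
Every bag has size at most 4, so the width is 4 − 1 = 3 and tw(G) ≤ 3. Conversely, {0, 5, 8, 9} is a clique of size 4, and the vertices of any clique must share a bag in every tree decomposition; so some bag has ≥ 4 vertices and tw(G) ≥ 3. Combining the bounds, tw(G) = 3.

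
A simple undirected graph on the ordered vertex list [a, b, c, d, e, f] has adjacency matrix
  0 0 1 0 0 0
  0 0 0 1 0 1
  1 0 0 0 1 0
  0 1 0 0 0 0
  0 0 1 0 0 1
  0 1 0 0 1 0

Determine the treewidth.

A width-1 tree decomposition is:
Bags: B1 = {b, d}  B2 = {b, f}  B3 = {e, f}  B4 = {c, e}  B5 = {a, c}
Tree: B1–B2, B2–B3, B3–B4, B4–B5
Every bag has size at most 2, so the width is 2 − 1 = 1 and tw(G) ≤ 1. Any graph with an edge has treewidth ≥ 1, and G has the edge d–b. Therefore the treewidth is 1.

1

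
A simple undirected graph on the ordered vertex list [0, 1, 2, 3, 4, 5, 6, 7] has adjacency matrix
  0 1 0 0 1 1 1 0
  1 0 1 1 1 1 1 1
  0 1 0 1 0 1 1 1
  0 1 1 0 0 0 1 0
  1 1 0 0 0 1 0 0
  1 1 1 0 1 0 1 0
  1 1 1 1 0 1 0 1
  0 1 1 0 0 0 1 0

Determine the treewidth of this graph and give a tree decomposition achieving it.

Treewidth 3.
One such decomposition:
Bags: B1 = {0, 1, 5, 6}  B2 = {1, 2, 5, 6}  B3 = {1, 2, 6, 7}  B4 = {0, 1, 4, 5}  B5 = {1, 2, 3, 6}
Tree: B1–B2, B2–B3, B1–B4, B3–B5

Every bag has size at most 4, so the width is 4 − 1 = 3 and tw(G) ≤ 3. For the lower bound, the 4 vertices {0, 1, 4, 5} are pairwise adjacent, and any tree decomposition puts a clique entirely inside one bag — forcing width ≥ 3. Hence tw(G) = 3 exactly.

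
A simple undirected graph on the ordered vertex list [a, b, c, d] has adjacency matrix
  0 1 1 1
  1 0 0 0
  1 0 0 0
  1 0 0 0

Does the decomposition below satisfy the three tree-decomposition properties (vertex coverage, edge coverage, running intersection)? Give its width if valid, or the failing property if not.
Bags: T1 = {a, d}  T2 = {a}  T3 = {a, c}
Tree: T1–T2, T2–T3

No — vertex b appears in no bag.

A tree decomposition must satisfy three properties: every vertex lies in some bag; for every edge, both endpoints lie together in some bag; and for every vertex, the bags containing it form a connected subtree. Here vertex b appears in no bag, so the decomposition is invalid.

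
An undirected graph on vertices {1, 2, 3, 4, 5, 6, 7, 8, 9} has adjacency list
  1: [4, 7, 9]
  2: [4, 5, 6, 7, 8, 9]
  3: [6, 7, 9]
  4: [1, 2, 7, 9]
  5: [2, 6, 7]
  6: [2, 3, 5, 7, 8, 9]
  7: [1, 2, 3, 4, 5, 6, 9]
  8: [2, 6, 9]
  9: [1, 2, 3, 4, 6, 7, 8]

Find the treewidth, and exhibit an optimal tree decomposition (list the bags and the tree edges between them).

The largest bag has 4 vertices, giving width 3; this decomposition certifies tw(G) ≤ 3. On the other hand G contains the 4-clique {2, 6, 8, 9}. A clique must lie in a single bag of any decomposition, so no decomposition can have width below 3. Therefore the treewidth is 3.

Treewidth 3.
Bags: B1 = {2, 6, 7, 9}  B2 = {2, 5, 6, 7}  B3 = {3, 6, 7, 9}  B4 = {2, 4, 7, 9}  B5 = {1, 4, 7, 9}  B6 = {2, 6, 8, 9}
Tree: B1–B2, B1–B3, B1–B4, B4–B5, B1–B6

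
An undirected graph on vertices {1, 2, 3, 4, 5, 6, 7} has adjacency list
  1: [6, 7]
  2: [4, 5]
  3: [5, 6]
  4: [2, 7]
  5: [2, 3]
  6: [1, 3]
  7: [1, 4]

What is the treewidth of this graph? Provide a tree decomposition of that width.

Each bag holds 3 vertices, so the decomposition has width 2, which upper-bounds the treewidth. For the lower bound, G contains the cycle 5–3–6–1–7–4–2–5, so G is not a forest; only forests have treewidth ≤ 1, hence tw(G) ≥ 2. Therefore the treewidth is 2.

Treewidth 2.
One such decomposition:
Bags: B1 = {3, 5, 6}  B2 = {1, 5, 6}  B3 = {1, 5, 7}  B4 = {4, 5, 7}  B5 = {2, 4, 5}
Tree: B1–B2, B2–B3, B3–B4, B4–B5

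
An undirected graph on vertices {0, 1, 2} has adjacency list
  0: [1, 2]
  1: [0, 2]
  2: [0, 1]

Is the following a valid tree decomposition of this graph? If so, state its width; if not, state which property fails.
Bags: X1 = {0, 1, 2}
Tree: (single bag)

Every vertex of G appears in some bag (union = {0, 1, 2}); every edge is covered by a bag; and for each vertex v the set of bags containing v is connected in the bag tree. The decomposition is therefore valid. The largest bag has 3 vertices, so the width is 2.

Yes; width 2.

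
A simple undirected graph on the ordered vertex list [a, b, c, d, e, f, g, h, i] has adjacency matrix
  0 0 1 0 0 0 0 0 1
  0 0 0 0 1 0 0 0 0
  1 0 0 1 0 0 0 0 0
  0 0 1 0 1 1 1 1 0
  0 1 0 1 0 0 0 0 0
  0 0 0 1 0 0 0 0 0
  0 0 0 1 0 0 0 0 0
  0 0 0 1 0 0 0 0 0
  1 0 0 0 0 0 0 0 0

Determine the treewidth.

1

A width-1 tree decomposition is:
Bags: B1 = {d, e}  B2 = {d, f}  B3 = {c, d}  B4 = {b, e}  B5 = {d, h}  B6 = {a, c}  B7 = {d, g}  B8 = {a, i}
Tree: B1–B2, B1–B3, B1–B4, B2–B5, B3–B6, B1–B7, B6–B8
Every bag has size at most 2, so the width is 2 − 1 = 1 and tw(G) ≤ 1. Since G has at least one edge (e.g. e–d), it is not an edgeless graph, so tw(G) ≥ 1. The upper and lower bounds meet at 1, so that is the treewidth.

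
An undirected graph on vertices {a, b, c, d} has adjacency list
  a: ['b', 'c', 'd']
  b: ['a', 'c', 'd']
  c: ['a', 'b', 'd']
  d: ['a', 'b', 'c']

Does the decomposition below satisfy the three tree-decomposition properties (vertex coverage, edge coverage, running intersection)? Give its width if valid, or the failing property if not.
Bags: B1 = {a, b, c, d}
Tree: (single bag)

Vertex coverage: the bags together contain {a, b, c, d}, the full vertex set. Edge coverage: each edge of G has both endpoints in at least one bag. Running intersection: for every vertex, the bags containing it form a connected subtree. All three properties hold, so this is a valid tree decomposition of width max|bag| − 1 = 3, and hence tw(G) ≤ 3.

Yes; width 3.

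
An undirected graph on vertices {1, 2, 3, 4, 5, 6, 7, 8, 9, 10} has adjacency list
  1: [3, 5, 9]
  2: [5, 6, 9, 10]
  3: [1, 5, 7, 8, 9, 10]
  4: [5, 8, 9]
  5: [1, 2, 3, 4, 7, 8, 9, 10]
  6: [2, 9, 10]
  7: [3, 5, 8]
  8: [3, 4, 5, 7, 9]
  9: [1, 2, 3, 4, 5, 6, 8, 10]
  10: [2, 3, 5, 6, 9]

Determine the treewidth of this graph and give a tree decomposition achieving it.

Each bag holds 4 vertices, so the decomposition has width 3, which upper-bounds the treewidth. On the other hand G contains the 4-clique {2, 5, 9, 10}. A clique must lie in a single bag of any decomposition, so no decomposition can have width below 3. Hence tw(G) = 3 exactly.

Treewidth 3.
One such decomposition:
Bags: B1 = {3, 5, 9, 10}  B2 = {3, 5, 8, 9}  B3 = {2, 5, 9, 10}  B4 = {1, 3, 5, 9}  B5 = {3, 5, 7, 8}  B6 = {4, 5, 8, 9}  B7 = {2, 6, 9, 10}
Tree: B1–B2, B1–B3, B2–B4, B2–B5, B2–B6, B3–B7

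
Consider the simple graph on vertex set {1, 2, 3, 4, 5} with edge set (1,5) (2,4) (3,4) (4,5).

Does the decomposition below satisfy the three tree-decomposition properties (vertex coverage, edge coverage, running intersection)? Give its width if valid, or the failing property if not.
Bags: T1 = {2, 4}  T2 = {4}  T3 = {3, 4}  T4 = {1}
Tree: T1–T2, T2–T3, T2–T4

No — vertex 5 appears in no bag.

A tree decomposition must satisfy three properties: every vertex lies in some bag; for every edge, both endpoints lie together in some bag; and for every vertex, the bags containing it form a connected subtree. Here vertex 5 appears in no bag, so the decomposition is invalid.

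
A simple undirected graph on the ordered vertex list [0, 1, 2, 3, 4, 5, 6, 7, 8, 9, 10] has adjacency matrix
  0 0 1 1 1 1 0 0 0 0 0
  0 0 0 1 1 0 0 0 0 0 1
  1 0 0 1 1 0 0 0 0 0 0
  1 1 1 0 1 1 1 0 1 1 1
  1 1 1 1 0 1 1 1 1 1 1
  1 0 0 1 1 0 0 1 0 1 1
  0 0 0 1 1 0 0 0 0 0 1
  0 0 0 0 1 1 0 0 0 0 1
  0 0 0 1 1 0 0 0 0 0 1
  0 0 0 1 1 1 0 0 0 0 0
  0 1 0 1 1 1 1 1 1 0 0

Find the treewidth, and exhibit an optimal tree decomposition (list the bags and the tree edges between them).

Each bag holds 4 vertices, so the decomposition has width 3, which upper-bounds the treewidth. For the lower bound, the 4 vertices {0, 2, 3, 4} are pairwise adjacent, and any tree decomposition puts a clique entirely inside one bag — forcing width ≥ 3. Hence tw(G) = 3 exactly.

Treewidth 3.
Bags: B1 = {0, 3, 4, 5}  B2 = {3, 4, 5, 10}  B3 = {1, 3, 4, 10}  B4 = {4, 5, 7, 10}  B5 = {3, 4, 8, 10}  B6 = {3, 4, 6, 10}  B7 = {3, 4, 5, 9}  B8 = {0, 2, 3, 4}
Tree: B1–B2, B2–B3, B2–B4, B2–B5, B2–B6, B2–B7, B1–B8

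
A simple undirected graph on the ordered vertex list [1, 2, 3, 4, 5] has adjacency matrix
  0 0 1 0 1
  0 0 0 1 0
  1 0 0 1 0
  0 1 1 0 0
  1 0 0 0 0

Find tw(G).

A width-1 tree decomposition is:
Bags: B1 = {1, 5}  B2 = {1, 3}  B3 = {3, 4}  B4 = {2, 4}
Tree: B1–B2, B2–B3, B3–B4
Every bag has size at most 2, so the width is 2 − 1 = 1 and tw(G) ≤ 1. G has an edge, so its treewidth is at least 1. The upper and lower bounds meet at 1, so that is the treewidth.

1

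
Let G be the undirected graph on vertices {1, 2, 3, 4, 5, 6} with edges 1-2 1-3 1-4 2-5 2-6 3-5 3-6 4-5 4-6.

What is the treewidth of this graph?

3

A width-3 tree decomposition is:
Bags: B1 = {1, 4, 5, 6}  B2 = {1, 3, 5, 6}  B3 = {1, 2, 5, 6}
Tree: B1–B2, B2–B3
Each bag holds 4 vertices, so the decomposition has width 3, which upper-bounds the treewidth. For the lower bound: the 4 vertex sets {4,5}, {1,3}, {6}, {2} are disjoint, each induces a connected subgraph, and every pair is joined by at least one edge of G. Contracting each set to a single vertex therefore yields K_{4} as a minor, and since treewidth is minor-monotone, tw(G) ≥ tw(K_{4}) = 3. Hence tw(G) = 3 exactly.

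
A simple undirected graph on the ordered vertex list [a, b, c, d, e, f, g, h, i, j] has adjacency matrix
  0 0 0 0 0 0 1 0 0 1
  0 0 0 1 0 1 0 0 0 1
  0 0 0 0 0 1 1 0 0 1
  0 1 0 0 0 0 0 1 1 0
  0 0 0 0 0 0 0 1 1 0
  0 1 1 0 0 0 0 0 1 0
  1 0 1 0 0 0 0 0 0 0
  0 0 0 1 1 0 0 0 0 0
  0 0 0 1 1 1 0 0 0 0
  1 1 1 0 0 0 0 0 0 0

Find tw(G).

2

A width-2 tree decomposition is:
Bags: B1 = {e, h, i}  B2 = {d, h, i}  B3 = {d, f, i}  B4 = {b, d, f}  B5 = {b, c, f}  B6 = {b, c, j}  B7 = {c, g, j}  B8 = {a, g, j}
Tree: B1–B2, B2–B3, B3–B4, B4–B5, B5–B6, B6–B7, B7–B8
The largest bag has 3 vertices, giving width 2; this decomposition certifies tw(G) ≤ 2. The edges e–h–d–i–e form a cycle, so G is not a tree and its treewidth is at least 2. The upper and lower bounds meet at 2, so that is the treewidth.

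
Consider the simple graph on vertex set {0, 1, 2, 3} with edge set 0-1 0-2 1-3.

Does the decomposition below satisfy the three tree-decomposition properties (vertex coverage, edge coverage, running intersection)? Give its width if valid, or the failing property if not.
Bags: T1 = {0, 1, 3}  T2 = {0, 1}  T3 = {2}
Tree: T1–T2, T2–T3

A tree decomposition must satisfy three properties: every vertex lies in some bag; for every edge, both endpoints lie together in some bag; and for every vertex, the bags containing it form a connected subtree. Here edge (0,2) lies in no bag, so the decomposition is invalid.

No — edge (0,2) lies in no bag.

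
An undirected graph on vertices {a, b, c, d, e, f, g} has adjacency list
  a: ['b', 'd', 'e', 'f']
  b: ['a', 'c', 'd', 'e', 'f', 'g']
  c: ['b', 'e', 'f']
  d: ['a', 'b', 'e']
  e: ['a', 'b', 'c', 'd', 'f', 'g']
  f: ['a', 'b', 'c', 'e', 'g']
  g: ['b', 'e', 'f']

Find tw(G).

3

A width-3 tree decomposition is:
Bags: B1 = {a, b, e, f}  B2 = {b, e, f, g}  B3 = {a, b, d, e}  B4 = {b, c, e, f}
Tree: B1–B2, B1–B3, B1–B4
Every bag has size at most 4, so the width is 4 − 1 = 3 and tw(G) ≤ 3. For the lower bound, the 4 vertices {a, b, d, e} are pairwise adjacent, and any tree decomposition puts a clique entirely inside one bag — forcing width ≥ 3. The upper and lower bounds meet at 3, so that is the treewidth.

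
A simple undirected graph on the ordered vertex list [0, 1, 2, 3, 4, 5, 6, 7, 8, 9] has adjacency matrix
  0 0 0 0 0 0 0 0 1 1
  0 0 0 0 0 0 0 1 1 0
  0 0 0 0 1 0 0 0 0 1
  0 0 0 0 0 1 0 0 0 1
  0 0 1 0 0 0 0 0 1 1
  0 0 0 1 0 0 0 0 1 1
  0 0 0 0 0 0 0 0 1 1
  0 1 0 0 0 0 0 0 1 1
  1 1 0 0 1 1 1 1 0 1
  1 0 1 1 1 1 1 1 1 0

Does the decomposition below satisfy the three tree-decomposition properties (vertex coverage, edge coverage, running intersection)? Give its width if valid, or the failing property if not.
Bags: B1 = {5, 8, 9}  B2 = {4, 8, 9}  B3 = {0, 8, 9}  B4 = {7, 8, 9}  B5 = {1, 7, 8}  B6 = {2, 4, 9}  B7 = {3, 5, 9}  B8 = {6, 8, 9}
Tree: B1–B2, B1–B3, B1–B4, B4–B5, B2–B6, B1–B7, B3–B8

Checking the three conditions: (i) the bags cover all of {0, 1, 2, 3, 4, 5, 6, 7, 8, 9}; (ii) for each edge, some bag contains both endpoints; (iii) the bags containing any fixed vertex form a subtree. All hold, so the decomposition is valid with width 3 − 1 = 2.

Yes; width 2.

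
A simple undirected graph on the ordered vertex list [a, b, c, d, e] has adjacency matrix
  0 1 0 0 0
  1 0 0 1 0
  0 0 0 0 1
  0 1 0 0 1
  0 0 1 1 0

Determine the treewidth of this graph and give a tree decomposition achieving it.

Treewidth 1.
One such decomposition:
Bags: B1 = {a, b}  B2 = {b, d}  B3 = {d, e}  B4 = {c, e}
Tree: B1–B2, B2–B3, B3–B4

The largest bag has 2 vertices, giving width 1; this decomposition certifies tw(G) ≤ 1. G has an edge, so its treewidth is at least 1. Therefore the treewidth is 1.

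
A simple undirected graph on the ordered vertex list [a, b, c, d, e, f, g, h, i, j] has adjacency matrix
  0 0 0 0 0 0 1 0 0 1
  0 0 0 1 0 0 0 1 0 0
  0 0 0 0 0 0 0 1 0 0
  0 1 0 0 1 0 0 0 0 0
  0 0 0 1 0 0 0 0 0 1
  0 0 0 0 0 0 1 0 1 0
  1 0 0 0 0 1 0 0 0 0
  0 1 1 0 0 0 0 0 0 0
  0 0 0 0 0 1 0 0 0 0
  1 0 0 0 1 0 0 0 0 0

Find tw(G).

1

A width-1 tree decomposition is:
Bags: B1 = {f, i}  B2 = {f, g}  B3 = {a, g}  B4 = {a, j}  B5 = {e, j}  B6 = {d, e}  B7 = {b, d}  B8 = {b, h}  B9 = {c, h}
Tree: B1–B2, B2–B3, B3–B4, B4–B5, B5–B6, B6–B7, B7–B8, B8–B9
Each bag holds 2 vertices, so the decomposition has width 1, which upper-bounds the treewidth. Since G has at least one edge (e.g. i–f), it is not an edgeless graph, so tw(G) ≥ 1. Hence tw(G) = 1 exactly.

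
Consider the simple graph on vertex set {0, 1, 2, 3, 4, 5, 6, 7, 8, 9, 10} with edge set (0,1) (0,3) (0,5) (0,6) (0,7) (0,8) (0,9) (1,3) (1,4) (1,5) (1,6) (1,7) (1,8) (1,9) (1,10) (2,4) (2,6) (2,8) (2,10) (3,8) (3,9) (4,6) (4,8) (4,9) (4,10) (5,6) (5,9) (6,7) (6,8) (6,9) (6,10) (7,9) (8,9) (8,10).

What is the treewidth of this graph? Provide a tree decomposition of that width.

Treewidth 4.
One such decomposition:
Bags: B1 = {0, 1, 6, 8, 9}  B2 = {1, 4, 6, 8, 9}  B3 = {0, 1, 6, 7, 9}  B4 = {0, 1, 5, 6, 9}  B5 = {0, 1, 3, 8, 9}  B6 = {1, 4, 6, 8, 10}  B7 = {2, 4, 6, 8, 10}
Tree: B1–B2, B1–B3, B3–B4, B1–B5, B2–B6, B6–B7

The largest bag has 5 vertices, giving width 4; this decomposition certifies tw(G) ≤ 4. Conversely, {0, 1, 3, 8, 9} is a clique of size 5, and the vertices of any clique must share a bag in every tree decomposition; so some bag has ≥ 5 vertices and tw(G) ≥ 4. Hence tw(G) = 4 exactly.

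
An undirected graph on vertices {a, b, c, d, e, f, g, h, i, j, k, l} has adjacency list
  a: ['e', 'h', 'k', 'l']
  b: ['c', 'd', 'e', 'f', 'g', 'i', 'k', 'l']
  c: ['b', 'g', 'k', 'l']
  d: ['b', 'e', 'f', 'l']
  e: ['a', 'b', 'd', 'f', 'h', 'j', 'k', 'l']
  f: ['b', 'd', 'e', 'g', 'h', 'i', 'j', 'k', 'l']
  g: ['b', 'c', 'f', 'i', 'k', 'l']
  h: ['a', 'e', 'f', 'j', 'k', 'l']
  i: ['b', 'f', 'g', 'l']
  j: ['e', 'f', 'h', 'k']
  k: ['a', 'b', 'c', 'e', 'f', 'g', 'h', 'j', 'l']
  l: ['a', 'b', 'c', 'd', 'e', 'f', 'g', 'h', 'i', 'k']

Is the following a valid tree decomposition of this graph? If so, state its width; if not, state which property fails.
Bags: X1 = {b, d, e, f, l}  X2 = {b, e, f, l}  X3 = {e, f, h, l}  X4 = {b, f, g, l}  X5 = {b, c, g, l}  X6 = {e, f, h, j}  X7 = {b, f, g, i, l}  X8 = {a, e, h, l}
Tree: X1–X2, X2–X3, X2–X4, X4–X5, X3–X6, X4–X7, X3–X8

A tree decomposition must satisfy three properties: every vertex lies in some bag; for every edge, both endpoints lie together in some bag; and for every vertex, the bags containing it form a connected subtree. Here vertex k appears in no bag, so the decomposition is invalid.

No — vertex k appears in no bag.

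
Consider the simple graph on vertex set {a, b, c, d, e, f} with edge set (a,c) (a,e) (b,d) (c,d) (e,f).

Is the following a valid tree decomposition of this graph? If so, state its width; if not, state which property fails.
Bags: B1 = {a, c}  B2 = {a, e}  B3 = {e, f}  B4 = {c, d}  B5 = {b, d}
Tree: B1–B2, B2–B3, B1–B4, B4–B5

Vertex coverage: the bags together contain {a, b, c, d, e, f}, the full vertex set. Edge coverage: each edge of G has both endpoints in at least one bag. Running intersection: for every vertex, the bags containing it form a connected subtree. All three properties hold, so this is a valid tree decomposition of width max|bag| − 1 = 1, and hence tw(G) ≤ 1.

Yes; width 1.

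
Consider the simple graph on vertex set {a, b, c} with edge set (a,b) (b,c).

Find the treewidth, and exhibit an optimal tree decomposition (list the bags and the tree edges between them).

Every bag has size at most 2, so the width is 2 − 1 = 1 and tw(G) ≤ 1. Any graph with an edge has treewidth ≥ 1, and G has the edge a–b. The upper and lower bounds meet at 1, so that is the treewidth.

Treewidth 1.
One such decomposition:
Bags: B1 = {a, b}  B2 = {b, c}
Tree: B1–B2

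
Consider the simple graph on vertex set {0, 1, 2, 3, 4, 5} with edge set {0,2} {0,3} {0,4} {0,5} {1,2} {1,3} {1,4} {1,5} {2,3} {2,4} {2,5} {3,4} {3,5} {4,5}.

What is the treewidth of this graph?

4

A width-4 tree decomposition is:
Bags: B1 = {0, 2, 3, 4, 5}  B2 = {1, 2, 3, 4, 5}
Tree: B1–B2
Every bag has size at most 5, so the width is 5 − 1 = 4 and tw(G) ≤ 4. Conversely, {0, 2, 3, 4, 5} is a clique of size 5, and the vertices of any clique must share a bag in every tree decomposition; so some bag has ≥ 5 vertices and tw(G) ≥ 4. Therefore the treewidth is 4.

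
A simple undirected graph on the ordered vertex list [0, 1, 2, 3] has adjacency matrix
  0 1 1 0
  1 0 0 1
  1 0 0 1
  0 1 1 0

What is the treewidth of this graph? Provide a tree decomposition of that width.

Treewidth 2.
One optimal decomposition is:
Bags: B1 = {0, 2, 3}  B2 = {0, 1, 3}
Tree: B1–B2

Each bag holds 3 vertices, so the decomposition has width 2, which upper-bounds the treewidth. The edges 0–2–3–1–0 form a cycle, so G is not a tree and its treewidth is at least 2. Combining the bounds, tw(G) = 2.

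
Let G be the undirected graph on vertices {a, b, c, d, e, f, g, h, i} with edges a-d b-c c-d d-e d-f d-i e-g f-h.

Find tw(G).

A width-1 tree decomposition is:
Bags: B1 = {d, i}  B2 = {c, d}  B3 = {d, e}  B4 = {b, c}  B5 = {e, g}  B6 = {a, d}  B7 = {d, f}  B8 = {f, h}
Tree: B1–B2, B2–B3, B2–B4, B3–B5, B1–B6, B1–B7, B7–B8
The largest bag has 2 vertices, giving width 1; this decomposition certifies tw(G) ≤ 1. Since G has at least one edge (e.g. i–d), it is not an edgeless graph, so tw(G) ≥ 1. The upper and lower bounds meet at 1, so that is the treewidth.

1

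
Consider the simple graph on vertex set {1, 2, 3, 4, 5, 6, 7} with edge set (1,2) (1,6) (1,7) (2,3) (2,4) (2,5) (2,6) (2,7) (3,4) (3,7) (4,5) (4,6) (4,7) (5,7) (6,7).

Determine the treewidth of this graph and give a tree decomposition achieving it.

Treewidth 3.
Bags: B1 = {2, 4, 6, 7}  B2 = {2, 3, 4, 7}  B3 = {2, 4, 5, 7}  B4 = {1, 2, 6, 7}
Tree: B1–B2, B1–B3, B1–B4

The largest bag has 4 vertices, giving width 3; this decomposition certifies tw(G) ≤ 3. On the other hand G contains the 4-clique {1, 2, 6, 7}. A clique must lie in a single bag of any decomposition, so no decomposition can have width below 3. Combining the bounds, tw(G) = 3.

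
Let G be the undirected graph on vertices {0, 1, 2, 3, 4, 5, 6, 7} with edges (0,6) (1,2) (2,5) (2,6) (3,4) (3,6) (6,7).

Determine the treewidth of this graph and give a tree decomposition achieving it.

Every bag has size at most 2, so the width is 2 − 1 = 1 and tw(G) ≤ 1. Any graph with an edge has treewidth ≥ 1, and G has the edge 2–6. Combining the bounds, tw(G) = 1.

Treewidth 1.
Bags: B1 = {2, 6}  B2 = {1, 2}  B3 = {3, 6}  B4 = {6, 7}  B5 = {0, 6}  B6 = {3, 4}  B7 = {2, 5}
Tree: B1–B2, B1–B3, B3–B4, B3–B5, B3–B6, B1–B7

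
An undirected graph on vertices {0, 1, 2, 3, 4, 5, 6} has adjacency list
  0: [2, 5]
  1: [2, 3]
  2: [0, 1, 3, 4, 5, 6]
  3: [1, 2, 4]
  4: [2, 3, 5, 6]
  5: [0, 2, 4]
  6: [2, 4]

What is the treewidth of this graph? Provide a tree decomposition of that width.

Treewidth 2.
Bags: B1 = {2, 4, 5}  B2 = {2, 4, 6}  B3 = {2, 3, 4}  B4 = {1, 2, 3}  B5 = {0, 2, 5}
Tree: B1–B2, B1–B3, B3–B4, B1–B5

Each bag holds 3 vertices, so the decomposition has width 2, which upper-bounds the treewidth. On the other hand G contains the 3-clique {0, 2, 5}. A clique must lie in a single bag of any decomposition, so no decomposition can have width below 2. Combining the bounds, tw(G) = 2.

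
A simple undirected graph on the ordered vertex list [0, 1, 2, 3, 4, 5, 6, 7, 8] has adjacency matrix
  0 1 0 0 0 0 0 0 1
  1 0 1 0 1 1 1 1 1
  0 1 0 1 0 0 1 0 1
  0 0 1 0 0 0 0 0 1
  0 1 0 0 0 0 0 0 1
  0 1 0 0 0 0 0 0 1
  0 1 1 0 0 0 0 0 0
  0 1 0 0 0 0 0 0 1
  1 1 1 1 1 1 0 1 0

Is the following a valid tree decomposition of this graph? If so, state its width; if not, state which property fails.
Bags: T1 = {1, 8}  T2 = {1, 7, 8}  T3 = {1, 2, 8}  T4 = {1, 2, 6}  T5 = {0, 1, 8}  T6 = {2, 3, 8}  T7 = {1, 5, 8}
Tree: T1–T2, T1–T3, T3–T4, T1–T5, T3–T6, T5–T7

A tree decomposition must satisfy three properties: every vertex lies in some bag; for every edge, both endpoints lie together in some bag; and for every vertex, the bags containing it form a connected subtree. Here vertex 4 appears in no bag, so the decomposition is invalid.

No — vertex 4 appears in no bag.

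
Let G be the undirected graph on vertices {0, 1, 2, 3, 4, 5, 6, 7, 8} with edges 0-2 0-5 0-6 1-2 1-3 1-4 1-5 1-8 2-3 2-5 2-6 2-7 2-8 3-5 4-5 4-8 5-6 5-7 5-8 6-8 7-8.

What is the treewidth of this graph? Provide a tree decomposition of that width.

The largest bag has 4 vertices, giving width 3; this decomposition certifies tw(G) ≤ 3. On the other hand G contains the 4-clique {0, 2, 5, 6}. A clique must lie in a single bag of any decomposition, so no decomposition can have width below 3. Therefore the treewidth is 3.

Treewidth 3.
One optimal decomposition is:
Bags: B1 = {0, 2, 5, 6}  B2 = {2, 5, 6, 8}  B3 = {2, 5, 7, 8}  B4 = {1, 2, 5, 8}  B5 = {1, 4, 5, 8}  B6 = {1, 2, 3, 5}
Tree: B1–B2, B2–B3, B2–B4, B4–B5, B4–B6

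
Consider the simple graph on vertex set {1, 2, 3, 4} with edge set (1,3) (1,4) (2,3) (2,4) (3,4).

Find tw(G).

2

A width-2 tree decomposition is:
Bags: B1 = {1, 3, 4}  B2 = {2, 3, 4}
Tree: B1–B2
Each bag holds 3 vertices, so the decomposition has width 2, which upper-bounds the treewidth. Conversely, {1, 3, 4} is a clique of size 3, and the vertices of any clique must share a bag in every tree decomposition; so some bag has ≥ 3 vertices and tw(G) ≥ 2. Hence tw(G) = 2 exactly.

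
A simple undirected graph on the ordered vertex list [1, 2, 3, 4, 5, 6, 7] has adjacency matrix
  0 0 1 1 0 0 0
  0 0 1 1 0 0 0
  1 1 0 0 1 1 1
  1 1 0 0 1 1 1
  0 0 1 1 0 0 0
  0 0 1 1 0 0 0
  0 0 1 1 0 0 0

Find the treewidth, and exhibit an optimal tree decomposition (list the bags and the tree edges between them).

Every bag has size at most 3, so the width is 3 − 1 = 2 and tw(G) ≤ 2. For the lower bound, G contains the cycle 4–2–3–1–4, so G is not a forest; only forests have treewidth ≤ 1, hence tw(G) ≥ 2. Hence tw(G) = 2 exactly.

Treewidth 2.
Bags: B1 = {2, 3, 4}  B2 = {1, 3, 4}  B3 = {3, 4, 6}  B4 = {3, 4, 7}  B5 = {3, 4, 5}
Tree: B1–B2, B2–B3, B3–B4, B4–B5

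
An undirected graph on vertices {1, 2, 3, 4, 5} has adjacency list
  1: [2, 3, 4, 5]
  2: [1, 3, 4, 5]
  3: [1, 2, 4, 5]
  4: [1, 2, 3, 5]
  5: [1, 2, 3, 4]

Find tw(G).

A width-4 tree decomposition is:
Bags: B1 = {1, 2, 3, 4, 5}
Tree: (single bag)
A single bag containing all 5 vertices is trivially a valid decomposition of width 4. For the lower bound, the 5 vertices {1, 2, 3, 4, 5} are pairwise adjacent, and any tree decomposition puts a clique entirely inside one bag — forcing width ≥ 4. Hence tw(G) = 4 exactly.

4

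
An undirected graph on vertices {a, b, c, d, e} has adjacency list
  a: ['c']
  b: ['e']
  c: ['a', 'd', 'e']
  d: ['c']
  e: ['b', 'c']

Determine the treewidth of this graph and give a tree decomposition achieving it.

Treewidth 1.
Bags: B1 = {c, e}  B2 = {a, c}  B3 = {b, e}  B4 = {c, d}
Tree: B1–B2, B1–B3, B2–B4

Each bag holds 2 vertices, so the decomposition has width 1, which upper-bounds the treewidth. G has an edge, so its treewidth is at least 1. Hence tw(G) = 1 exactly.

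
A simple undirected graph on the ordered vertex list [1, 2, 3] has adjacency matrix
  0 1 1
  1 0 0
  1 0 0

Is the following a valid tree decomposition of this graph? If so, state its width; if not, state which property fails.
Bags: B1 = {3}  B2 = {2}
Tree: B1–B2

A tree decomposition must satisfy three properties: every vertex lies in some bag; for every edge, both endpoints lie together in some bag; and for every vertex, the bags containing it form a connected subtree. Here vertex 1 appears in no bag, so the decomposition is invalid.

No — vertex 1 appears in no bag.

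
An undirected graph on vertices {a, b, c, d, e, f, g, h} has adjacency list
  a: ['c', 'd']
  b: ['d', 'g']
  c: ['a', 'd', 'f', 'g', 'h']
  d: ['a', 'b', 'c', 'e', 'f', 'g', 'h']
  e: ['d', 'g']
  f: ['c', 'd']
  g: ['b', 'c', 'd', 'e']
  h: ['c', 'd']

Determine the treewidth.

A width-2 tree decomposition is:
Bags: B1 = {c, d, g}  B2 = {c, d, f}  B3 = {a, c, d}  B4 = {c, d, h}  B5 = {d, e, g}  B6 = {b, d, g}
Tree: B1–B2, B2–B3, B2–B4, B1–B5, B5–B6
The largest bag has 3 vertices, giving width 2; this decomposition certifies tw(G) ≤ 2. On the other hand G contains the 3-clique {d, e, g}. A clique must lie in a single bag of any decomposition, so no decomposition can have width below 2. The upper and lower bounds meet at 2, so that is the treewidth.

2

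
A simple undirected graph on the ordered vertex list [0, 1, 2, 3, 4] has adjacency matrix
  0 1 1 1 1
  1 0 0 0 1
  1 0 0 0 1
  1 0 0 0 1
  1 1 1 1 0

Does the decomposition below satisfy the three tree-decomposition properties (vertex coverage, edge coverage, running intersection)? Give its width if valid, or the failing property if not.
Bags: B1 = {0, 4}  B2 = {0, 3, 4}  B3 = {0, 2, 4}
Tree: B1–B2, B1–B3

No — vertex 1 appears in no bag.

A tree decomposition must satisfy three properties: every vertex lies in some bag; for every edge, both endpoints lie together in some bag; and for every vertex, the bags containing it form a connected subtree. Here vertex 1 appears in no bag, so the decomposition is invalid.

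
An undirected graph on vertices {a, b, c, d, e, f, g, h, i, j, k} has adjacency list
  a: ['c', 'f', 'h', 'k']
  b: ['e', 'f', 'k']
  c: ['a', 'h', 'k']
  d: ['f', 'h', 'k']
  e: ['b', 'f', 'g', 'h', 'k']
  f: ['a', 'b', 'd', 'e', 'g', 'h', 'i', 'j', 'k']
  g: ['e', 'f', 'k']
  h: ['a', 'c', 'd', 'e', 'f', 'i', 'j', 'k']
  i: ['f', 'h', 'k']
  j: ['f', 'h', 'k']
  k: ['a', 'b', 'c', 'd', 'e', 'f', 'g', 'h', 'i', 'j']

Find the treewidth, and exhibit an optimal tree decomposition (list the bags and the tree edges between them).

Treewidth 3.
One such decomposition:
Bags: B1 = {e, f, h, k}  B2 = {b, e, f, k}  B3 = {d, f, h, k}  B4 = {a, f, h, k}  B5 = {f, h, j, k}  B6 = {f, h, i, k}  B7 = {a, c, h, k}  B8 = {e, f, g, k}
Tree: B1–B2, B1–B3, B1–B4, B1–B5, B5–B6, B4–B7, B2–B8

Every bag has size at most 4, so the width is 4 − 1 = 3 and tw(G) ≤ 3. For the lower bound, the 4 vertices {a, c, h, k} are pairwise adjacent, and any tree decomposition puts a clique entirely inside one bag — forcing width ≥ 3. The upper and lower bounds meet at 3, so that is the treewidth.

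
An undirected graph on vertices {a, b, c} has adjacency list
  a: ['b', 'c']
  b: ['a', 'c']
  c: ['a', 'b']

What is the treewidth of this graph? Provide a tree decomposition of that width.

Treewidth 2.
Bags: B1 = {a, b, c}
Tree: (single bag)

With just one bag of size 3, the width is 3 − 1 = 2, so tw(G) ≤ 2. Conversely, {a, b, c} is a clique of size 3, and the vertices of any clique must share a bag in every tree decomposition; so some bag has ≥ 3 vertices and tw(G) ≥ 2. The upper and lower bounds meet at 2, so that is the treewidth.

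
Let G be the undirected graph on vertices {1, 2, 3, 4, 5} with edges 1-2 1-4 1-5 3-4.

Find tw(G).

1

A width-1 tree decomposition is:
Bags: B1 = {1, 4}  B2 = {3, 4}  B3 = {1, 5}  B4 = {1, 2}
Tree: B1–B2, B1–B3, B1–B4
Each bag holds 2 vertices, so the decomposition has width 1, which upper-bounds the treewidth. G has an edge, so its treewidth is at least 1. Combining the bounds, tw(G) = 1.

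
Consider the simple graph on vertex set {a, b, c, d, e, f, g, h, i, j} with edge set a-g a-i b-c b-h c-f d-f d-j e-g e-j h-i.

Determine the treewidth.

2

A width-2 tree decomposition is:
Bags: B1 = {a, h, i}  B2 = {a, b, h}  B3 = {a, b, c}  B4 = {a, c, f}  B5 = {a, d, f}  B6 = {a, d, j}  B7 = {a, e, j}  B8 = {a, e, g}
Tree: B1–B2, B2–B3, B3–B4, B4–B5, B5–B6, B6–B7, B7–B8
The largest bag has 3 vertices, giving width 2; this decomposition certifies tw(G) ≤ 2. Since a–i–h–b–c–f–d–j–e–g–a is a cycle in G, G is not acyclic. Forests are exactly the graphs of treewidth ≤ 1, so tw(G) ≥ 2. Combining the bounds, tw(G) = 2.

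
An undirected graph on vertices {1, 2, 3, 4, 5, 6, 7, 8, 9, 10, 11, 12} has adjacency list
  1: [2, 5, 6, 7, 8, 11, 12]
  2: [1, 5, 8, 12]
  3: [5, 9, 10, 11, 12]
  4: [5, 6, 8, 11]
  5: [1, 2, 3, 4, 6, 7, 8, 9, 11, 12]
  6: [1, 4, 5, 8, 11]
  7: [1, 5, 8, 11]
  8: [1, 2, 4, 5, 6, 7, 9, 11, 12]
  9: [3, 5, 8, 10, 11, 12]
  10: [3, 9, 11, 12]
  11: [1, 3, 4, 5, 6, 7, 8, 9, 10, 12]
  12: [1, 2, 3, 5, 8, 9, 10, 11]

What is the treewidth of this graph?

4

A width-4 tree decomposition is:
Bags: B1 = {5, 8, 9, 11, 12}  B2 = {1, 5, 8, 11, 12}  B3 = {3, 5, 9, 11, 12}  B4 = {1, 2, 5, 8, 12}  B5 = {1, 5, 6, 8, 11}  B6 = {4, 5, 6, 8, 11}  B7 = {3, 9, 10, 11, 12}  B8 = {1, 5, 7, 8, 11}
Tree: B1–B2, B1–B3, B2–B4, B2–B5, B5–B6, B3–B7, B5–B8
Each bag holds 5 vertices, so the decomposition has width 4, which upper-bounds the treewidth. For the lower bound, the 5 vertices {3, 9, 10, 11, 12} are pairwise adjacent, and any tree decomposition puts a clique entirely inside one bag — forcing width ≥ 4. Therefore the treewidth is 4.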